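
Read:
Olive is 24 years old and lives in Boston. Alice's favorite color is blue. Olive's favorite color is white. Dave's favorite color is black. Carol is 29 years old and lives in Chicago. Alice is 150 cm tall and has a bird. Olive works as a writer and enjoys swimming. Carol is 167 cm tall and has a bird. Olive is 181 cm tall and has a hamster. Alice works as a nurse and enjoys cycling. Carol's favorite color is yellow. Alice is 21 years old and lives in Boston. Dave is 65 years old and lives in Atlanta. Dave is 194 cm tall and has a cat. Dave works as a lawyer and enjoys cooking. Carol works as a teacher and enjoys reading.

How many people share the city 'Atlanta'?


Count: 1

1


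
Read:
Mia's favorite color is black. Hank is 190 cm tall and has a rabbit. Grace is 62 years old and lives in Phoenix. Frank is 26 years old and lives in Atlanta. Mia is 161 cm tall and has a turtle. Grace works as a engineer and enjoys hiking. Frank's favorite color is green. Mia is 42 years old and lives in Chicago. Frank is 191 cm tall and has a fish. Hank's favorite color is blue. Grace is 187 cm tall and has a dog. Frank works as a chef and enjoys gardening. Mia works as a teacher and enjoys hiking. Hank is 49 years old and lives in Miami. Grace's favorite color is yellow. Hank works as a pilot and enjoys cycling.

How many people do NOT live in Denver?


Not in Denver: 4

4


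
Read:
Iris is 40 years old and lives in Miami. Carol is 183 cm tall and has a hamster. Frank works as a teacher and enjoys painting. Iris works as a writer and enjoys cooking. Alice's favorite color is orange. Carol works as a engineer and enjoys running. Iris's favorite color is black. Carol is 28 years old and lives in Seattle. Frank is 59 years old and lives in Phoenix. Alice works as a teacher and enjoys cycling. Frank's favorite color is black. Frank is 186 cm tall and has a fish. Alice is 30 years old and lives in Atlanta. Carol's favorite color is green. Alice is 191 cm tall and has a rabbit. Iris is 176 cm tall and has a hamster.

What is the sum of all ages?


40+30+28+59 = 157

157


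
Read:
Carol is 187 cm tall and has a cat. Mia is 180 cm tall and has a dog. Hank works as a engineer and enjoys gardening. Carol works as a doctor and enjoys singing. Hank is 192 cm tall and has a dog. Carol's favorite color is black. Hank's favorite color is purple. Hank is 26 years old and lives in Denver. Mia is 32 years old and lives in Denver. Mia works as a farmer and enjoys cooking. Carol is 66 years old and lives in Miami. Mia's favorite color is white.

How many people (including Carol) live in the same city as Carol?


Carol lives in Miami. Count = 1

1


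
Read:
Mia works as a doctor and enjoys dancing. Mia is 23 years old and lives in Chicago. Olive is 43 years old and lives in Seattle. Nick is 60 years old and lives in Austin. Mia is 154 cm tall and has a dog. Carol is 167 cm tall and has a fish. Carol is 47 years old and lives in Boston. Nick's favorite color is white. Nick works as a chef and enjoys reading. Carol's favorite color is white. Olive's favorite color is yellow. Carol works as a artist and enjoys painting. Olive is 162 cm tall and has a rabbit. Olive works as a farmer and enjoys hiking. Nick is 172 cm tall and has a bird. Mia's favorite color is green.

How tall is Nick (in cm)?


Nick is 172 cm tall

172


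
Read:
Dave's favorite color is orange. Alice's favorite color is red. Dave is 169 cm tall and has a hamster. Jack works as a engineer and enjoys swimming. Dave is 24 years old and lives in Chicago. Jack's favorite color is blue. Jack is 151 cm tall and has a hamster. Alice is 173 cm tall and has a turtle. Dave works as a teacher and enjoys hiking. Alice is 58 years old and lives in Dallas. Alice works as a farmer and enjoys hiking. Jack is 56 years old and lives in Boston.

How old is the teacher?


The teacher is Dave, age 24

24


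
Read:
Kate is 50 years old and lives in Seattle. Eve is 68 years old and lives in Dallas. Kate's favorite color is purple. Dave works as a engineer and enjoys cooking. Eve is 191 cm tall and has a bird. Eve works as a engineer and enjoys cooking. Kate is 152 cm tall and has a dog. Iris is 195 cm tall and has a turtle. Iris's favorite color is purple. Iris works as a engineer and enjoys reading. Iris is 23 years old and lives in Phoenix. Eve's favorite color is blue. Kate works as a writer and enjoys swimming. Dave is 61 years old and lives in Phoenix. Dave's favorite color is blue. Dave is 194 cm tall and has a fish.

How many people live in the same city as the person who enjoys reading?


Person with hobby reading is Iris, city Phoenix. Count = 2

2


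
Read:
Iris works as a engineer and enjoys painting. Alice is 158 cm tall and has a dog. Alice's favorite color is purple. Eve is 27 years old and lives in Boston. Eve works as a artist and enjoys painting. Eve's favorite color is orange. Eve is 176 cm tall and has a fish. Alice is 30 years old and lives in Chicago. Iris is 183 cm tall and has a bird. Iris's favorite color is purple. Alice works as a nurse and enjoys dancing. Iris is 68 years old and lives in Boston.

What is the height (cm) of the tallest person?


Tallest: Iris at 183 cm

183


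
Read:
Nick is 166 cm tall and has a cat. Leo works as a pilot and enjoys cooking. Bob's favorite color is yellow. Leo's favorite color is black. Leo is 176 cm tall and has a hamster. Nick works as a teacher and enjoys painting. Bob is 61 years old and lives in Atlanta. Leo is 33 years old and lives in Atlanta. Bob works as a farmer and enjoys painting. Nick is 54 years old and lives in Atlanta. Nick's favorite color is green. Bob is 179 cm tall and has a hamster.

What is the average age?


Sum=148, n=3, avg=49.33

49.33


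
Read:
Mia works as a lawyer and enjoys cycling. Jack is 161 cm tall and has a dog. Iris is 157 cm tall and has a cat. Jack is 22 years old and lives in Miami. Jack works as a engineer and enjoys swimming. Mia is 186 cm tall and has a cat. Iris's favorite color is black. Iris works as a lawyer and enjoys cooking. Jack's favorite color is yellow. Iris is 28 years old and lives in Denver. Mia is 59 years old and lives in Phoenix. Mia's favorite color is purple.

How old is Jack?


Jack is 22 years old

22


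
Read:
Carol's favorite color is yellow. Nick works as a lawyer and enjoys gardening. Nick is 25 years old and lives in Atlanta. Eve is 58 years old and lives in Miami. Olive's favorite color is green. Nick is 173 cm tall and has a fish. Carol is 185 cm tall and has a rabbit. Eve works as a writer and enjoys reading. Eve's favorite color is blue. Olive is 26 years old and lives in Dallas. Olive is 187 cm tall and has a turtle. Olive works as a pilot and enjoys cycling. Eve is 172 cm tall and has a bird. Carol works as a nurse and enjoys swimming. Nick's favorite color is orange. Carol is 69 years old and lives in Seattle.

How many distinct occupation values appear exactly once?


Unique occupation values: 4

4


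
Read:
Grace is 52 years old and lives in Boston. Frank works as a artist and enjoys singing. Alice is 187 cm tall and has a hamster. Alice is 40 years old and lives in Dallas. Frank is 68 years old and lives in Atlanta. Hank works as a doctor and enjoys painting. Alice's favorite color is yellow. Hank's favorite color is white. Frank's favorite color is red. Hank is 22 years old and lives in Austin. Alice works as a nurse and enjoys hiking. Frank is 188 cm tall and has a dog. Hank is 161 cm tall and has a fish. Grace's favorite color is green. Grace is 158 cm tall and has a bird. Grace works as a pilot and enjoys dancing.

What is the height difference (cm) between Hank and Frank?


|161 - 188| = 27

27


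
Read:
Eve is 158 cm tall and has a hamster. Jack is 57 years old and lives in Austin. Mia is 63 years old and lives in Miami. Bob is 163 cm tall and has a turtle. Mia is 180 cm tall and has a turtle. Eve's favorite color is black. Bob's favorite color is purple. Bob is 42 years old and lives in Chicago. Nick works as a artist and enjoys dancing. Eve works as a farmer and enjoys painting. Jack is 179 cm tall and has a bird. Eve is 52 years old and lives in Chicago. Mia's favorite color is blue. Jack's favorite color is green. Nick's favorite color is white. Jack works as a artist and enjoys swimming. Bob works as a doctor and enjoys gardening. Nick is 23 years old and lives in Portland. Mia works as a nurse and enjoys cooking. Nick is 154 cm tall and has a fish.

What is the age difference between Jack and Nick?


|57 - 23| = 34

34


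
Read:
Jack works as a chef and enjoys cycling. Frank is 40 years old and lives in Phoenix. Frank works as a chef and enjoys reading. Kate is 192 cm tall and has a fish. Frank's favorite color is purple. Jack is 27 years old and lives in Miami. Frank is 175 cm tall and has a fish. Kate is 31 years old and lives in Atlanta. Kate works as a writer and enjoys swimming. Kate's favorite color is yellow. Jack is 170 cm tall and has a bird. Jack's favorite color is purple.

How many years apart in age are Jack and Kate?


27 vs 31, diff = 4

4


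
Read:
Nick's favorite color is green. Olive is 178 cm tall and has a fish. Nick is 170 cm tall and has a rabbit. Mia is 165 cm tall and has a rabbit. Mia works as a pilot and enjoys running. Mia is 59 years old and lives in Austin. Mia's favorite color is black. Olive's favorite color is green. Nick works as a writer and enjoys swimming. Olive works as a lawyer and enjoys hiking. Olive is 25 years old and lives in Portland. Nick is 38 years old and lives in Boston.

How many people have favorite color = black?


Count: 1

1


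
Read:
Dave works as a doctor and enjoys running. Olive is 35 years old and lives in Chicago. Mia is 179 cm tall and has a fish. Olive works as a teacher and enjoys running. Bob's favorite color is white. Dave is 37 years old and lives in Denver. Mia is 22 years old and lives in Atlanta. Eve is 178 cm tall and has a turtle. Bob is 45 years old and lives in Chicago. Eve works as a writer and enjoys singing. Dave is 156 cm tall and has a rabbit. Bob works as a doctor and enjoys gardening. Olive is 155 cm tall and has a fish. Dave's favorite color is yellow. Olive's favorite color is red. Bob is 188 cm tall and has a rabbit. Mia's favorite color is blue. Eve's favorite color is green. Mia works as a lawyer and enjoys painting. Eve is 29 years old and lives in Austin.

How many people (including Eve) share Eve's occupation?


Eve is a writer. Count = 1

1


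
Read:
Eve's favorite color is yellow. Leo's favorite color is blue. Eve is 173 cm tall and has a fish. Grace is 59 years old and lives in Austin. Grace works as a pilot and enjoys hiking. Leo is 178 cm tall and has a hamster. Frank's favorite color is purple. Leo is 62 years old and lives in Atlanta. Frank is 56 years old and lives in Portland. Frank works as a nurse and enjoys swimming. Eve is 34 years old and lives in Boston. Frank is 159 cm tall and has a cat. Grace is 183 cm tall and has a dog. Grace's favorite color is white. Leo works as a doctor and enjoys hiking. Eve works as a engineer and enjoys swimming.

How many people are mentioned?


People: Grace, Frank, Leo, Eve. Count = 4

4


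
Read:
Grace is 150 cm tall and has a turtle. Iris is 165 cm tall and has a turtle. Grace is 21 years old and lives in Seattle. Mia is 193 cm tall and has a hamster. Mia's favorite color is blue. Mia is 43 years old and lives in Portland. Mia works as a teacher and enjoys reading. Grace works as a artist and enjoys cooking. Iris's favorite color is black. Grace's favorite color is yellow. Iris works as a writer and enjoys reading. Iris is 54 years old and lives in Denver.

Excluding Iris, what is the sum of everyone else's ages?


Sum (excluding Iris): 64

64


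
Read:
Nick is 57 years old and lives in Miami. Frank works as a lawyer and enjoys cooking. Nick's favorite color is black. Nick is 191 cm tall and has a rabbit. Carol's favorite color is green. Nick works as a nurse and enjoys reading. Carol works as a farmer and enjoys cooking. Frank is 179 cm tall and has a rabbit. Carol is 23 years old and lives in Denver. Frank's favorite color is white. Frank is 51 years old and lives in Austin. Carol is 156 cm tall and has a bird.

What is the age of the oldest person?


Oldest: Nick at 57

57


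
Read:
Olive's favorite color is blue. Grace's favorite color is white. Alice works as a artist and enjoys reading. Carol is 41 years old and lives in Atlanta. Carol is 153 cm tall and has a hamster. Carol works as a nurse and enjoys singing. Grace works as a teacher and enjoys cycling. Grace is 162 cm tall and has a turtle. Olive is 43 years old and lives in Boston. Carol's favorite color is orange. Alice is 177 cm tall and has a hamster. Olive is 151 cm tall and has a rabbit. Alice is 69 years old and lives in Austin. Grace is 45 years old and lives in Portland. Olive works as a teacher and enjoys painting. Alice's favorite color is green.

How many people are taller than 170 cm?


Taller than 170: 1

1


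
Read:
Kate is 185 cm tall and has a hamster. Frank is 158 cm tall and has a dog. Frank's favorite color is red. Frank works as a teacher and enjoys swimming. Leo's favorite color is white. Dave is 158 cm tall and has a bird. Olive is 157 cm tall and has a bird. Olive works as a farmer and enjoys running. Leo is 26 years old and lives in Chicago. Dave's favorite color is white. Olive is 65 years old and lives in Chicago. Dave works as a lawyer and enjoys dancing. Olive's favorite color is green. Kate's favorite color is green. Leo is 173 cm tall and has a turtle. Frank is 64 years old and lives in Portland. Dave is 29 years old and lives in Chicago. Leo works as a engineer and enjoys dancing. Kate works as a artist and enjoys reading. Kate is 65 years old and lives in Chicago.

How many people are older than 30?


Filter: 3

3


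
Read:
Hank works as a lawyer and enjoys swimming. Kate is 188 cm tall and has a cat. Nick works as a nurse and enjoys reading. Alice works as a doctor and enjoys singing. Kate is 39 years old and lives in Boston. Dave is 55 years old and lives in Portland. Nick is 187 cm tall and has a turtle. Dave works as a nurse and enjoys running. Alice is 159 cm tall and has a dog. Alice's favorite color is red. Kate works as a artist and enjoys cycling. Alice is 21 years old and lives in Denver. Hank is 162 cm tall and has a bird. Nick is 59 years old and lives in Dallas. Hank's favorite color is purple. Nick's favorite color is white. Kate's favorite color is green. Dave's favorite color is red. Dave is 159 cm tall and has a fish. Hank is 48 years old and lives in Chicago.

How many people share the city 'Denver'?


Count: 1

1


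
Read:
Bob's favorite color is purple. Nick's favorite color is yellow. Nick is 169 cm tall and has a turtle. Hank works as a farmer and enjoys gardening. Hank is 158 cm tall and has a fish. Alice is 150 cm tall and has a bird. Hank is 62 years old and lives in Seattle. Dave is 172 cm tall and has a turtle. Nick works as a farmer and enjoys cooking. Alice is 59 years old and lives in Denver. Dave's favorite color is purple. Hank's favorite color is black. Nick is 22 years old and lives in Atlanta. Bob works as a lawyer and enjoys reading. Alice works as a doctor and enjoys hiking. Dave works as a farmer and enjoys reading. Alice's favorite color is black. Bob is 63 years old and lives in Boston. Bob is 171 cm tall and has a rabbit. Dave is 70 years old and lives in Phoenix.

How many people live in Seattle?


Count in Seattle: 1

1


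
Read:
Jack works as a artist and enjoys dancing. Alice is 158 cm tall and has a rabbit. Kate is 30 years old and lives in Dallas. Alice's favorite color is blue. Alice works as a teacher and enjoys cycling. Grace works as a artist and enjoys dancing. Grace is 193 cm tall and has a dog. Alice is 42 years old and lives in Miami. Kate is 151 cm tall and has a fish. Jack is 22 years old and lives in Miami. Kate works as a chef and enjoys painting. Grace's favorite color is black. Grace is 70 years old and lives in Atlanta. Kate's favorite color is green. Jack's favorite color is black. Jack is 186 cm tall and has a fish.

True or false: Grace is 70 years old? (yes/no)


Grace is actually 70. yes

yes


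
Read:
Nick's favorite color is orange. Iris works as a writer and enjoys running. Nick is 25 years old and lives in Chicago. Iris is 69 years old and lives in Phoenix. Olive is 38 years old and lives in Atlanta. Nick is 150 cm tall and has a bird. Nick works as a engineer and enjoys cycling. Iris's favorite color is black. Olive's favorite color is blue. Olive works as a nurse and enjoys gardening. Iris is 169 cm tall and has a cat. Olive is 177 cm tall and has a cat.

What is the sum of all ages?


25+38+69 = 132

132


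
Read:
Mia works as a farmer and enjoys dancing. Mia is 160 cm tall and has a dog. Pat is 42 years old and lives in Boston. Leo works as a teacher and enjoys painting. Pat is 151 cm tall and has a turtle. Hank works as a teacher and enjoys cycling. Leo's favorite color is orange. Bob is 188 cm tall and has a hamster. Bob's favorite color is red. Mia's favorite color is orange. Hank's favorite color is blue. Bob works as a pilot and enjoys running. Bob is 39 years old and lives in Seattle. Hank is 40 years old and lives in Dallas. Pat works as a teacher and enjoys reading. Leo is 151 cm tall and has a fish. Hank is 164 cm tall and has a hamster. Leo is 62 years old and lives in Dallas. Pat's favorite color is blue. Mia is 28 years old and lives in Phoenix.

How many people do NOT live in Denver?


Not in Denver: 5

5


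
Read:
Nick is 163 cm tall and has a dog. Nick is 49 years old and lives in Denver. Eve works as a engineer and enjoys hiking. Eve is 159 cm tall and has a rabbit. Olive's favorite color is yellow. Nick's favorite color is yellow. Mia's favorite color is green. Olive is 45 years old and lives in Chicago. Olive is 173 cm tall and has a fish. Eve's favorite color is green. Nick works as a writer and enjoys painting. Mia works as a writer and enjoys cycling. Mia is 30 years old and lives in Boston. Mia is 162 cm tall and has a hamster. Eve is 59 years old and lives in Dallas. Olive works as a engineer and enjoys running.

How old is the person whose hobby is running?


Person with hobby=running is Olive, age 45

45


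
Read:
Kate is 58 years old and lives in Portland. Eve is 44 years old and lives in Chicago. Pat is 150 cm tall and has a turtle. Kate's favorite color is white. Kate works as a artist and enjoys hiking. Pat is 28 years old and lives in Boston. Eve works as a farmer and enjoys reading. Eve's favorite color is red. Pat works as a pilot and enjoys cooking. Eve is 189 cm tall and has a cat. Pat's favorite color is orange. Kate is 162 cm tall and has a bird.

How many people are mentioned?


People: Pat, Kate, Eve. Count = 3

3


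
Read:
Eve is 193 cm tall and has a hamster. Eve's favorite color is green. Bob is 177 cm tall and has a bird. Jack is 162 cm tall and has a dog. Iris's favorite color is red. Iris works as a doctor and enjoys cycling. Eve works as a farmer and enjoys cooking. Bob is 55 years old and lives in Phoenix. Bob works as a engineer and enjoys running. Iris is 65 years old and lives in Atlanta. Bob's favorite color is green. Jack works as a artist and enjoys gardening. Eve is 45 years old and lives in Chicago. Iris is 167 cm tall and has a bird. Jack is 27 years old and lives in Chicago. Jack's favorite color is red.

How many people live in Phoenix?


Count in Phoenix: 1

1


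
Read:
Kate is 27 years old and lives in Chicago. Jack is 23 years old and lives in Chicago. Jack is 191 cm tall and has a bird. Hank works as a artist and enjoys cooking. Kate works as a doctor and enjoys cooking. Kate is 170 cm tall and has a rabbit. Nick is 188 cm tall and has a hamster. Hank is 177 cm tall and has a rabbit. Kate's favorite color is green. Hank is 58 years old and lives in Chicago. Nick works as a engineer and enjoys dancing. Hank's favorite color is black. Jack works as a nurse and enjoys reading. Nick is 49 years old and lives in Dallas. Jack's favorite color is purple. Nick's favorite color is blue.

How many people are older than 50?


Filter: 1

1


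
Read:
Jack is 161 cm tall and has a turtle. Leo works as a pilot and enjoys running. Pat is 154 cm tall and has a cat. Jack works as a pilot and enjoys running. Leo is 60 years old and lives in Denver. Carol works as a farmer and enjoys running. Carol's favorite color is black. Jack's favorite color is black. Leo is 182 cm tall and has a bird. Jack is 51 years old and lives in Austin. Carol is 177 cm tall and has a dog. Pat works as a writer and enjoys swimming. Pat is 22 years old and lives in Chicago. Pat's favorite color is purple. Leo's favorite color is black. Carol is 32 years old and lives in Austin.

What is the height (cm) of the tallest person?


Tallest: Leo at 182 cm

182


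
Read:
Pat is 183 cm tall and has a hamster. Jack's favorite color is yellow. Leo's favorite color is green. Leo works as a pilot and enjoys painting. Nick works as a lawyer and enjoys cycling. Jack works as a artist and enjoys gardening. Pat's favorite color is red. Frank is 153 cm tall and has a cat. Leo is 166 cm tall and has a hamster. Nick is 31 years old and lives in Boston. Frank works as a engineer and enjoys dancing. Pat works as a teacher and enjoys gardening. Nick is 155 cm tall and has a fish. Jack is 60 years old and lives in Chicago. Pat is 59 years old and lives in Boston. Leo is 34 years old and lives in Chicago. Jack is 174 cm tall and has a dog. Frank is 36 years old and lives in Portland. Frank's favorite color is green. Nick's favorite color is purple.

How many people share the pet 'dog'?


Count: 1

1


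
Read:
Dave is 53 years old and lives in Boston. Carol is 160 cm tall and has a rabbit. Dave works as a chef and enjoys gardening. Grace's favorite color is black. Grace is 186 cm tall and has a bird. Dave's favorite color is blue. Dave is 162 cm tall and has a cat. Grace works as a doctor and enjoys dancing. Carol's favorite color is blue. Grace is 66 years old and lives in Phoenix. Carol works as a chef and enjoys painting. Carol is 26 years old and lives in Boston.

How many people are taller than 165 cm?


Taller than 165: 1

1


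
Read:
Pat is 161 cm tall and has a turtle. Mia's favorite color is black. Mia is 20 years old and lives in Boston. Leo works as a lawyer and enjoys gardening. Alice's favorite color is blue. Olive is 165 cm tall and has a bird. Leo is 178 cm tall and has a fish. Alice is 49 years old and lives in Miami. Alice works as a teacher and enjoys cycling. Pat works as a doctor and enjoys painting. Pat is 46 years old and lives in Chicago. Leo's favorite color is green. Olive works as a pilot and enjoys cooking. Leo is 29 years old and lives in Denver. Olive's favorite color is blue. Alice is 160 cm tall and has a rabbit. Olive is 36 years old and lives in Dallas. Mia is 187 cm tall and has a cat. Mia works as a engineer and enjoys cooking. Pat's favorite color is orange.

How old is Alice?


Alice is 49 years old

49


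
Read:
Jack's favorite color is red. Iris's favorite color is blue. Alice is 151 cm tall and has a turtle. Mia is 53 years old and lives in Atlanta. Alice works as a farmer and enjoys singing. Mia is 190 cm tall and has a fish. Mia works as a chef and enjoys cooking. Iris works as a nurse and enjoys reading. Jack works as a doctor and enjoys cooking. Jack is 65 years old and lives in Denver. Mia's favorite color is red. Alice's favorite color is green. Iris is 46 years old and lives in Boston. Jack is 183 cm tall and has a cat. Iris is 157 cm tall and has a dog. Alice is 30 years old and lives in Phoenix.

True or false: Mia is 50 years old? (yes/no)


Mia is actually 53. no

no


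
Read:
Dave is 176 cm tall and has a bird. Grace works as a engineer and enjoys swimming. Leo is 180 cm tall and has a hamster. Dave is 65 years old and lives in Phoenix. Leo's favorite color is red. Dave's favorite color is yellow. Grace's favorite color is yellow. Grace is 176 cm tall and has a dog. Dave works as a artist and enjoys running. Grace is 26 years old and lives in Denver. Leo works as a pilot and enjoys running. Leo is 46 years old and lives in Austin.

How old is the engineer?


The engineer is Grace, age 26

26


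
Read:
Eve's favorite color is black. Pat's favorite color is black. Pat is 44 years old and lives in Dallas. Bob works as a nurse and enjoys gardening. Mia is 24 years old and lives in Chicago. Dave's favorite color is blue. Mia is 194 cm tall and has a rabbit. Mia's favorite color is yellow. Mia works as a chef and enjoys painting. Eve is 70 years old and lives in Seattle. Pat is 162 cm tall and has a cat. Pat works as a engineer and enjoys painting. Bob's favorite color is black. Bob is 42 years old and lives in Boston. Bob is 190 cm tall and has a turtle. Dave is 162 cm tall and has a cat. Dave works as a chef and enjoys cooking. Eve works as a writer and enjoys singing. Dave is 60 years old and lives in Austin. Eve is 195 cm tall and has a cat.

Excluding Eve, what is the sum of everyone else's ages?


Sum (excluding Eve): 170

170


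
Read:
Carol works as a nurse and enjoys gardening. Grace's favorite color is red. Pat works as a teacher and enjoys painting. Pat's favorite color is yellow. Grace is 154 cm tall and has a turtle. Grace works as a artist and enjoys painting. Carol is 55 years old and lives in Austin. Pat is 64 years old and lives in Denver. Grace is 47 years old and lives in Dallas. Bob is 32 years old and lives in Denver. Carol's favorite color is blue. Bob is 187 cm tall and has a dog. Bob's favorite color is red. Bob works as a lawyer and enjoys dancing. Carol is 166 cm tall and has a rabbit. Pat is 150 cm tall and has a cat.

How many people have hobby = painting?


Count: 2

2


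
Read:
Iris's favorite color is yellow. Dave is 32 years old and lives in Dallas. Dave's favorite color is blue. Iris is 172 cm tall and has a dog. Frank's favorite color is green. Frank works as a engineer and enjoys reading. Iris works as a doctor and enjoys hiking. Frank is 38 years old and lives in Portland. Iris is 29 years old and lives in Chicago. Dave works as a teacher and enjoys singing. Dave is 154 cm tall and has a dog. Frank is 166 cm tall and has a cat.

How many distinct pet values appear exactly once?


Unique pet values: 1

1


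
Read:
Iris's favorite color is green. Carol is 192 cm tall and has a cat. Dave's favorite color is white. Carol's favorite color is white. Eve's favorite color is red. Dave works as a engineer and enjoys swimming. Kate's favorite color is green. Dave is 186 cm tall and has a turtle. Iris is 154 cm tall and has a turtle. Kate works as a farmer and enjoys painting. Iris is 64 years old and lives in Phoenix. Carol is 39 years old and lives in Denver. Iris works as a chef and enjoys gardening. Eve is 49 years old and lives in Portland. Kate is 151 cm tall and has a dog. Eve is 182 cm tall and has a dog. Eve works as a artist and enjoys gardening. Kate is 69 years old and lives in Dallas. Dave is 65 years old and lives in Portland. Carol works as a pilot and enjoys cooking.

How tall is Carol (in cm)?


Carol is 192 cm tall

192


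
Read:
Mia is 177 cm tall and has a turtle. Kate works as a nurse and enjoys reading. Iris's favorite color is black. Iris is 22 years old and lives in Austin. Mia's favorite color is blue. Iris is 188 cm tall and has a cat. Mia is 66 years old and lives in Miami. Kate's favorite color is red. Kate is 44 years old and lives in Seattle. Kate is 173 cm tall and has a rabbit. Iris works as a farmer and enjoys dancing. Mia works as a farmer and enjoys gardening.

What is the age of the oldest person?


Oldest: Mia at 66

66


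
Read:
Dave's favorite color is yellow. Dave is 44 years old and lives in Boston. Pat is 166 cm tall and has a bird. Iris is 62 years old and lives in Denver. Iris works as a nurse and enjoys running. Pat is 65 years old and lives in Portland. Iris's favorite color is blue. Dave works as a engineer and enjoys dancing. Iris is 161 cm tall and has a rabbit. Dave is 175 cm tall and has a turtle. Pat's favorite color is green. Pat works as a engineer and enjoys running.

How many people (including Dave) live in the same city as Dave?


Dave lives in Boston. Count = 1

1


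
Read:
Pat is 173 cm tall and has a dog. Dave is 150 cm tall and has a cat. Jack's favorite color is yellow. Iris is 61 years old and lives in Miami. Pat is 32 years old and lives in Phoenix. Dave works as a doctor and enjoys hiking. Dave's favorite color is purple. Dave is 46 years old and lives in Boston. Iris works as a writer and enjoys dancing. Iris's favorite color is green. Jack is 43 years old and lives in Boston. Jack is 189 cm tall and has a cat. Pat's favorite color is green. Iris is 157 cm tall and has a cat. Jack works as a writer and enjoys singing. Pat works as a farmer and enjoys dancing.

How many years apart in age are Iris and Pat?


61 vs 32, diff = 29

29


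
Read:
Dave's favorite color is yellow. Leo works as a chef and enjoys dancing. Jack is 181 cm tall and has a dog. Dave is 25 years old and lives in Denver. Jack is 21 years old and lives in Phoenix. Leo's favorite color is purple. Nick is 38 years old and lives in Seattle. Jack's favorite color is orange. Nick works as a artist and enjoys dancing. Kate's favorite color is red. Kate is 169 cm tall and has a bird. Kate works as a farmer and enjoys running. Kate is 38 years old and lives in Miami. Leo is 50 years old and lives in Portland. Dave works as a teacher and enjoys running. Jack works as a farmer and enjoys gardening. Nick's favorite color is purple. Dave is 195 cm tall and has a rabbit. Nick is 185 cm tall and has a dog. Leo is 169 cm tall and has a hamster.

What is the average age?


Sum=172, n=5, avg=34.4

34.4


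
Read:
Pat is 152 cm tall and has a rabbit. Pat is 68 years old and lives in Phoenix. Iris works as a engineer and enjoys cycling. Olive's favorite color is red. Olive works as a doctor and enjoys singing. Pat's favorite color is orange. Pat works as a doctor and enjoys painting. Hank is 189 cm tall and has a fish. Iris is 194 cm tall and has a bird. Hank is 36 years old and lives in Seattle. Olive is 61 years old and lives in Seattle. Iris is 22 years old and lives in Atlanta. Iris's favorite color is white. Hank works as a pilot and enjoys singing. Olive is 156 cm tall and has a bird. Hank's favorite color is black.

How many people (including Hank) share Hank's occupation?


Hank is a pilot. Count = 1

1


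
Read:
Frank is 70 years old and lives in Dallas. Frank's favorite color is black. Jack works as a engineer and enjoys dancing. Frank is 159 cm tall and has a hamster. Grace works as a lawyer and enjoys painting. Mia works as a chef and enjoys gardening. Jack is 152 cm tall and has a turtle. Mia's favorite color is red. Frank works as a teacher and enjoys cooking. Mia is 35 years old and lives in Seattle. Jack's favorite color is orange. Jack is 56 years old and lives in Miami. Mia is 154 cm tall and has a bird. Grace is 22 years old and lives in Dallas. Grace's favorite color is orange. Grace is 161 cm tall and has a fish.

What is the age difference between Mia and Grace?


|35 - 22| = 13

13


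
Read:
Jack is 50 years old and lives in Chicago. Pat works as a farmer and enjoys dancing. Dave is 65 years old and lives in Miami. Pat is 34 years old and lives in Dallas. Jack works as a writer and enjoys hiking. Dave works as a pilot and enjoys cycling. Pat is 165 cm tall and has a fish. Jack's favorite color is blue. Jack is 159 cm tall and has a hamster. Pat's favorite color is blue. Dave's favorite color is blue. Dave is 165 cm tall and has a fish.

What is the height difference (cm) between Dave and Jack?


|165 - 159| = 6

6


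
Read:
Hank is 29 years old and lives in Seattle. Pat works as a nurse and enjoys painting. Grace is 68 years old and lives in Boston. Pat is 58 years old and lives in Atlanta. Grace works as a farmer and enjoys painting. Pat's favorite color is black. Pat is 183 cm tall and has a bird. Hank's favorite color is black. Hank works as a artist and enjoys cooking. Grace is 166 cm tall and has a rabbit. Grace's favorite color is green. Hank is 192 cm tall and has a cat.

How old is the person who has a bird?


Person with bird is Pat, age 58

58


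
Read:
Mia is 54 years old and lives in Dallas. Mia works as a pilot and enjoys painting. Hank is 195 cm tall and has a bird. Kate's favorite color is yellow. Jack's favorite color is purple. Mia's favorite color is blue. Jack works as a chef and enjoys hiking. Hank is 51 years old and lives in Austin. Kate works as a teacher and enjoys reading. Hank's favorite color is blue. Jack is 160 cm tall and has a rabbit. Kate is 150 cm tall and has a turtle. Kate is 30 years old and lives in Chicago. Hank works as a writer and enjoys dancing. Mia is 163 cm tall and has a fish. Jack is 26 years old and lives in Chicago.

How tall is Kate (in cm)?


Kate is 150 cm tall

150


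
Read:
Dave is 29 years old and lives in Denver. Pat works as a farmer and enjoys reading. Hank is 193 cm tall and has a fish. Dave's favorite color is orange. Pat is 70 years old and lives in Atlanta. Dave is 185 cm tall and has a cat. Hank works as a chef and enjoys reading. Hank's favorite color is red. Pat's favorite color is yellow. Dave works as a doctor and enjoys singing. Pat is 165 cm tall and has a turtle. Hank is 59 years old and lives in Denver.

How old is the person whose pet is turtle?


Person with pet=turtle is Pat, age 70

70


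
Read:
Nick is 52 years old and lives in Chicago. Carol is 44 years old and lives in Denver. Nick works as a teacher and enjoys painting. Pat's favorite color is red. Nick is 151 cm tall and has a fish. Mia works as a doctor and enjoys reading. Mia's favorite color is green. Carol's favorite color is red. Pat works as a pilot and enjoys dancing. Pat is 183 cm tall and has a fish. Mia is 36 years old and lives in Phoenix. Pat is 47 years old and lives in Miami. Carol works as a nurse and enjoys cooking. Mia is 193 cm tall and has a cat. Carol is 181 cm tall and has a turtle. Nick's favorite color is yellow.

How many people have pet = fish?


Count: 2

2


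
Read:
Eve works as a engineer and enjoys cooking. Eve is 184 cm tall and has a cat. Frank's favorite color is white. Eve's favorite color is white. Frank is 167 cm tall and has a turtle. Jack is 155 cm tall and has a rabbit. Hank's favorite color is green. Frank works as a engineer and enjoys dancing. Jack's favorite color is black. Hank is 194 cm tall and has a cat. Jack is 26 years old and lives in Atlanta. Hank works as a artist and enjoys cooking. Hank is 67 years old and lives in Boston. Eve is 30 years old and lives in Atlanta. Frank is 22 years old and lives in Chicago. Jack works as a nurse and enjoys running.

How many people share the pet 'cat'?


Count: 2

2


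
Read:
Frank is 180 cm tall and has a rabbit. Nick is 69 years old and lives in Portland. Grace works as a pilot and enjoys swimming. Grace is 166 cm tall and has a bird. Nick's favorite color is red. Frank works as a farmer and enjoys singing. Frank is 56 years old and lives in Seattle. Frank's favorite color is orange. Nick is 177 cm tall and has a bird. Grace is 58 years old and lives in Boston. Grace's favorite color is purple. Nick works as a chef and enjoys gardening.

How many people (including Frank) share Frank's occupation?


Frank is a farmer. Count = 1

1


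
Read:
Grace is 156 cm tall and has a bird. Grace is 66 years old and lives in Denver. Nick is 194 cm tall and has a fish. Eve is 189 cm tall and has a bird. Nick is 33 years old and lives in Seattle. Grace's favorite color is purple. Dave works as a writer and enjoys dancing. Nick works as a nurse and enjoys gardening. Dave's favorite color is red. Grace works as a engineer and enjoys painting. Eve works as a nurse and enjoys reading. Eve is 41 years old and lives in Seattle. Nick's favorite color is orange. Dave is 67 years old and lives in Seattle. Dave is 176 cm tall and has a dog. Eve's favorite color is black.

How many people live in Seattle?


Count in Seattle: 3

3


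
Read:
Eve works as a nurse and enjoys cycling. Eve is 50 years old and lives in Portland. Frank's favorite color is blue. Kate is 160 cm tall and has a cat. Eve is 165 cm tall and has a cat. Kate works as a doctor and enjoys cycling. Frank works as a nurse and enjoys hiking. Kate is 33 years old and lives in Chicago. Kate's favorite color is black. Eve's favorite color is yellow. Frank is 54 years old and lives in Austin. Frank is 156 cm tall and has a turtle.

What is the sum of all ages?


54+33+50 = 137

137


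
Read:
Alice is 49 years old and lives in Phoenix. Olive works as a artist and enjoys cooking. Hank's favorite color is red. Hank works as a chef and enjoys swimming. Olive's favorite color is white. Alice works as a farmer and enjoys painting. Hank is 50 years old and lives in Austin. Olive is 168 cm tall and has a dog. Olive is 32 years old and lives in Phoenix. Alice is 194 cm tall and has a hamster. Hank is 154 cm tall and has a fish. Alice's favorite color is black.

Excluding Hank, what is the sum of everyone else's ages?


Sum (excluding Hank): 81

81


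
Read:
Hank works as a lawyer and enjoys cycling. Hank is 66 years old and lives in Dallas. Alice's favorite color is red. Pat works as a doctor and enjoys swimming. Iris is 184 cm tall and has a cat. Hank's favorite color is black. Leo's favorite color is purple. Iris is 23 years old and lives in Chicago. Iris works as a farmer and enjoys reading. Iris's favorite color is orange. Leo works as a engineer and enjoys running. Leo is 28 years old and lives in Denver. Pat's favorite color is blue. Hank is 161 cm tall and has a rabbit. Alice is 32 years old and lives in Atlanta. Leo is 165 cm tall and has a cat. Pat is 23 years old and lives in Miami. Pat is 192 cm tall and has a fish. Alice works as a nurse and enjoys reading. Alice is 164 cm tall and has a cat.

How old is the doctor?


The doctor is Pat, age 23

23


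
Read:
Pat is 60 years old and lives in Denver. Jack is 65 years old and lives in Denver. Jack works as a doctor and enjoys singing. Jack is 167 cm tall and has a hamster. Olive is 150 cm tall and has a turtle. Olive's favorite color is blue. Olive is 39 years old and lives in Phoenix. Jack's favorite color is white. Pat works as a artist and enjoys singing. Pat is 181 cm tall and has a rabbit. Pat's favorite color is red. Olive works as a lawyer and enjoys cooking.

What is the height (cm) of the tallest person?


Tallest: Pat at 181 cm

181


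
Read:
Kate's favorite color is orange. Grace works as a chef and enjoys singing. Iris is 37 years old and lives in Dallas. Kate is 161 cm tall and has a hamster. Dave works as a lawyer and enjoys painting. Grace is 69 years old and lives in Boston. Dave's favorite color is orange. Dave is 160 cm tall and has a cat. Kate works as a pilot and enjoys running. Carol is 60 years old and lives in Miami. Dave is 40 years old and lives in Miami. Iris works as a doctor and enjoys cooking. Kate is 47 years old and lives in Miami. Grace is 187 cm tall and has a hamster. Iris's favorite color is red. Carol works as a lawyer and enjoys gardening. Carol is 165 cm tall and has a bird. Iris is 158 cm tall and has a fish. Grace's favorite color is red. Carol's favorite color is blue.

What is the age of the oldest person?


Oldest: Grace at 69

69


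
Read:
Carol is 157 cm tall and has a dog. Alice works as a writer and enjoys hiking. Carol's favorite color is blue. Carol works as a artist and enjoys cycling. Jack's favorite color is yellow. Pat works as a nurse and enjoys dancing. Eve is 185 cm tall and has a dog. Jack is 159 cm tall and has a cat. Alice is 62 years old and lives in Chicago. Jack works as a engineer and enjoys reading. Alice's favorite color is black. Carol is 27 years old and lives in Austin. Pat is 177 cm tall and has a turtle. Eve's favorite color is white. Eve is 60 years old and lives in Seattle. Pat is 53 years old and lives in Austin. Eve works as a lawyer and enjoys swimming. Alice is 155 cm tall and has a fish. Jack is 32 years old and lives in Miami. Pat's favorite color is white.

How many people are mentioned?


People: Carol, Eve, Jack, Pat, Alice. Count = 5

5
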